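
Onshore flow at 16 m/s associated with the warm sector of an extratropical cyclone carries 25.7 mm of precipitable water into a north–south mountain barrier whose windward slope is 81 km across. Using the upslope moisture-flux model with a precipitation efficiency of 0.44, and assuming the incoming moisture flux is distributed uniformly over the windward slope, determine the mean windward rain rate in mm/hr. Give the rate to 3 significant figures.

R ≈ 8.04 mm/hr

Incoming column moisture flux per unit ridge length: F = V × PW = 16 × 25.7 = 411.2 mm·m/s.
Spread over the 81 km slope with efficiency ε = 0.44: R = ε·F/W = 0.44 × 411.2 / 81000 m = 2.234e-03 mm/s.
R = 2.234e-03 × 3600 = 8.04 mm/hr.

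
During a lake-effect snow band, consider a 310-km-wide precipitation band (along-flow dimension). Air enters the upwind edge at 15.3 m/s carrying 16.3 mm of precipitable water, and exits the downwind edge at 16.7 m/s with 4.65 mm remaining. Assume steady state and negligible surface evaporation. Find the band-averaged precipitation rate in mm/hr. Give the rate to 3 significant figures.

R ≈ 1.99 mm/hr

Column moisture flux per unit crosswind length is F = V × PW.
Inflow: F_in = 15.3 × 16.3 = 249.39 mm·m/s
Outflow: F_out = 16.7 × 4.65 = 77.655 mm·m/s
Steady-state rate R = (F_in − F_out)/L = (249.39 − 77.655) / 310000 m = 5.540e-04 mm/s.
R = 5.540e-04 × 3600 = 1.99 mm/hr.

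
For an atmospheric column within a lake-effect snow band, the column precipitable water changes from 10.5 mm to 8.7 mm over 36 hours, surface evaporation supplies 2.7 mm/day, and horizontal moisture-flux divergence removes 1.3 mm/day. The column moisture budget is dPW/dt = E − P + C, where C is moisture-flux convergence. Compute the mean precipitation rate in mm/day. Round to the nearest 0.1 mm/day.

P ≈ 2.6 mm/day

dPW/dt = (8.7 − 10.5) mm / (36/24 day) = -1.200 mm/day.
P = E + C − dPW/dt = 2.7 + (-1.3) − (-1.200) = 2.6 mm/day.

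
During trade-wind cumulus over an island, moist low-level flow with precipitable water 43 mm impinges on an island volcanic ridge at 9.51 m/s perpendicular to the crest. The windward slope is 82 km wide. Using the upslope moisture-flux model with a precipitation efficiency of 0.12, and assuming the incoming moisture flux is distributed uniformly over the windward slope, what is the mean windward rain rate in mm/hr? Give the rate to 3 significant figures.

R ≈ 2.15 mm/hr

Incoming column moisture flux per unit ridge length: F = V × PW = 9.51 × 43 = 408.93 mm·m/s.
Spread over the 82 km slope with efficiency ε = 0.12: R = ε·F/W = 0.12 × 408.93 / 82000 m = 5.984e-04 mm/s.
R = 5.984e-04 × 3600 = 2.15 mm/hr.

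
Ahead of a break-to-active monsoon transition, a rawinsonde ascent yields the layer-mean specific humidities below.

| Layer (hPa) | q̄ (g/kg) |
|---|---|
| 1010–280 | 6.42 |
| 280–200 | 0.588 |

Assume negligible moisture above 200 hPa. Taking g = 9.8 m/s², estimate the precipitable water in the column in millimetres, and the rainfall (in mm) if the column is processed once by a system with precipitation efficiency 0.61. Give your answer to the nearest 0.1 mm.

Precipitable water is the column-integrated vapour mass per unit area: PW = (1/g) Σ q̄ Δp, with q in kg/kg and Δp in Pa (1 kg/m² of water = 1 mm).
Layer 1010–280 hPa: Δp = 730 hPa = 73000 Pa, q̄ = 0.00642 kg/kg → 0.00642 × 73000 / 9.8 = 47.82 mm
Layer 280–200 hPa: Δp = 80 hPa = 8000 Pa, q̄ = 0.000588 kg/kg → 0.000588 × 8000 / 9.8 = 0.48 mm
PW = 47.82 + 0.48 = 48.30 ≈ 48.3 mm.
Rainfall = ε × PW = 0.61 × 48.3 = 29.5 mm.

PW ≈ 48.3 mm; rainfall ≈ 29.5 mm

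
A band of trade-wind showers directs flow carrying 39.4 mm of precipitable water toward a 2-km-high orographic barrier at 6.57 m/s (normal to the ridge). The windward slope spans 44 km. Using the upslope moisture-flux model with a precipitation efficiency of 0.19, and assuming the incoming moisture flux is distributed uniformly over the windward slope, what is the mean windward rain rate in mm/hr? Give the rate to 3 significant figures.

Incoming column moisture flux per unit ridge length: F = V × PW = 6.57 × 39.4 = 258.858 mm·m/s.
Spread over the 44 km slope with efficiency ε = 0.19: R = ε·F/W = 0.19 × 258.858 / 44000 m = 1.118e-03 mm/s.
R = 1.118e-03 × 3600 = 4.02 mm/hr.

R ≈ 4.02 mm/hr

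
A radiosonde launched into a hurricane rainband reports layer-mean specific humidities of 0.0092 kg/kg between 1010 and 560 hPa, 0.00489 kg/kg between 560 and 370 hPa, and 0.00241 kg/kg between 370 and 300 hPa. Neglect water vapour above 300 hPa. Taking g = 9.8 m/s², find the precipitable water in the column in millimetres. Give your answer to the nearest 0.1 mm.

Precipitable water is the column-integrated vapour mass per unit area: PW = (1/g) Σ q̄ Δp, with q in kg/kg and Δp in Pa (1 kg/m² of water = 1 mm).
Layer 1010–560 hPa: Δp = 450 hPa = 45000 Pa, q̄ = 0.0092 kg/kg → 0.0092 × 45000 / 9.8 = 42.24 mm
Layer 560–370 hPa: Δp = 190 hPa = 19000 Pa, q̄ = 0.00489 kg/kg → 0.00489 × 19000 / 9.8 = 9.48 mm
Layer 370–300 hPa: Δp = 70 hPa = 7000 Pa, q̄ = 0.00241 kg/kg → 0.00241 × 7000 / 9.8 = 1.72 mm
PW = 42.24 + 9.48 + 1.72 = 53.44 ≈ 53.4 mm.

PW ≈ 53.4 mm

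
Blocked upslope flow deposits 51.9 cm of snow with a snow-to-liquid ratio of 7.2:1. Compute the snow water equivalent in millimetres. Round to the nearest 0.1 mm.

SWE = snow depth / ratio = 51.9 cm / 7.2 = 7.208 cm = 72.1 mm.

SWE ≈ 72.1 mm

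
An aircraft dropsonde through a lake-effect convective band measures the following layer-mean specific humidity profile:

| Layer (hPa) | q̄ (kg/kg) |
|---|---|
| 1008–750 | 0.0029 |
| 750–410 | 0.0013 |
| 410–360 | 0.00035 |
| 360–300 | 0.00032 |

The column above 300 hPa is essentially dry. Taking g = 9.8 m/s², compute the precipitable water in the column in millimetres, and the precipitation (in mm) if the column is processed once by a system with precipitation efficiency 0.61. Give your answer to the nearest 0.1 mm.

Precipitable water is the column-integrated vapour mass per unit area: PW = (1/g) Σ q̄ Δp, with q in kg/kg and Δp in Pa (1 kg/m² of water = 1 mm).
Layer 1008–750 hPa: Δp = 258 hPa = 25800 Pa, q̄ = 0.0029 kg/kg → 0.0029 × 25800 / 9.8 = 7.63 mm
Layer 750–410 hPa: Δp = 340 hPa = 34000 Pa, q̄ = 0.0013 kg/kg → 0.0013 × 34000 / 9.8 = 4.51 mm
Layer 410–360 hPa: Δp = 50 hPa = 5000 Pa, q̄ = 0.00035 kg/kg → 0.00035 × 5000 / 9.8 = 0.18 mm
Layer 360–300 hPa: Δp = 60 hPa = 6000 Pa, q̄ = 0.00032 kg/kg → 0.00032 × 6000 / 9.8 = 0.20 mm
PW = 7.63 + 4.51 + 0.18 + 0.20 = 12.52 ≈ 12.5 mm.
Precipitation = ε × PW = 0.61 × 12.5 = 7.6 mm.

PW ≈ 12.5 mm; precipitation ≈ 7.6 mm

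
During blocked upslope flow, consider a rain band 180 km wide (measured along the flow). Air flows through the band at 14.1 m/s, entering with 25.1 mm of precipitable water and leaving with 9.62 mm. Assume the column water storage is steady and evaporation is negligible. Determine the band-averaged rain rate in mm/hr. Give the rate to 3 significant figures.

R ≈ 4.37 mm/hr

Column moisture flux per unit crosswind length is F = V × PW.
Inflow: F_in = 14.1 × 25.1 = 353.91 mm·m/s
Outflow: F_out = 14.1 × 9.62 = 135.642 mm·m/s
Steady-state rate R = (F_in − F_out)/L = (353.91 − 135.642) / 180000 m = 1.213e-03 mm/s.
R = 1.213e-03 × 3600 = 4.37 mm/hr.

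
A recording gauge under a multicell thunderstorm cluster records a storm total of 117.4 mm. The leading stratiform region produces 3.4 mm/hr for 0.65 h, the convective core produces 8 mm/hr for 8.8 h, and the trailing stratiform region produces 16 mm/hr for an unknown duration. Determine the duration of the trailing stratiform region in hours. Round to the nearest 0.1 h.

duration ≈ 2.8 h

Known phases: 3.4 × 0.65 + 8 × 8.8 = 2.21 + 70.4 = 72.61 mm.
Remaining depth = 117.4 − 72.61 = 44.79 mm.
Duration = 44.79 / 16 = 2.8 h.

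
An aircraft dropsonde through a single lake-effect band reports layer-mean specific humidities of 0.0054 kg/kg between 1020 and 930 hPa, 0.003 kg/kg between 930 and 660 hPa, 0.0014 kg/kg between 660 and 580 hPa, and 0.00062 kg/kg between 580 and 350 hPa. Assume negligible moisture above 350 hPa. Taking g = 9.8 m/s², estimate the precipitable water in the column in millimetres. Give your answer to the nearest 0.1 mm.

PW ≈ 15.8 mm

Precipitable water is the column-integrated vapour mass per unit area: PW = (1/g) Σ q̄ Δp, with q in kg/kg and Δp in Pa (1 kg/m² of water = 1 mm).
Layer 1020–930 hPa: Δp = 90 hPa = 9000 Pa, q̄ = 0.0054 kg/kg → 0.0054 × 9000 / 9.8 = 4.96 mm
Layer 930–660 hPa: Δp = 270 hPa = 27000 Pa, q̄ = 0.003 kg/kg → 0.003 × 27000 / 9.8 = 8.27 mm
Layer 660–580 hPa: Δp = 80 hPa = 8000 Pa, q̄ = 0.0014 kg/kg → 0.0014 × 8000 / 9.8 = 1.14 mm
Layer 580–350 hPa: Δp = 230 hPa = 23000 Pa, q̄ = 0.00062 kg/kg → 0.00062 × 23000 / 9.8 = 1.46 mm
PW = 4.96 + 8.27 + 1.14 + 1.46 = 15.83 ≈ 15.8 mm.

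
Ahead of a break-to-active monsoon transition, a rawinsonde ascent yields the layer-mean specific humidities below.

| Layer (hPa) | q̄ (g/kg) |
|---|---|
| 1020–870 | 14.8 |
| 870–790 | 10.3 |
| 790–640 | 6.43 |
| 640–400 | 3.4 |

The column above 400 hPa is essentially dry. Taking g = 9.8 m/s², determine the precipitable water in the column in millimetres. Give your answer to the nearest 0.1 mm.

Precipitable water is the column-integrated vapour mass per unit area: PW = (1/g) Σ q̄ Δp, with q in kg/kg and Δp in Pa (1 kg/m² of water = 1 mm).
Layer 1020–870 hPa: Δp = 150 hPa = 15000 Pa, q̄ = 0.0148 kg/kg → 0.0148 × 15000 / 9.8 = 22.65 mm
Layer 870–790 hPa: Δp = 80 hPa = 8000 Pa, q̄ = 0.0103 kg/kg → 0.0103 × 8000 / 9.8 = 8.41 mm
Layer 790–640 hPa: Δp = 150 hPa = 15000 Pa, q̄ = 0.00643 kg/kg → 0.00643 × 15000 / 9.8 = 9.84 mm
Layer 640–400 hPa: Δp = 240 hPa = 24000 Pa, q̄ = 0.0034 kg/kg → 0.0034 × 24000 / 9.8 = 8.33 mm
PW = 22.65 + 8.41 + 9.84 + 8.33 = 49.23 ≈ 49.2 mm.

PW ≈ 49.2 mm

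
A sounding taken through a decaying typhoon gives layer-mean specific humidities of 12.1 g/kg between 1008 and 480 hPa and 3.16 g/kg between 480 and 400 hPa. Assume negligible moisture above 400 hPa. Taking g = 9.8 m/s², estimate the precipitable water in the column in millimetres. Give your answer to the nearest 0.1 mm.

Precipitable water is the column-integrated vapour mass per unit area: PW = (1/g) Σ q̄ Δp, with q in kg/kg and Δp in Pa (1 kg/m² of water = 1 mm).
Layer 1008–480 hPa: Δp = 528 hPa = 52800 Pa, q̄ = 0.0121 kg/kg → 0.0121 × 52800 / 9.8 = 65.19 mm
Layer 480–400 hPa: Δp = 80 hPa = 8000 Pa, q̄ = 0.00316 kg/kg → 0.00316 × 8000 / 9.8 = 2.58 mm
PW = 65.19 + 2.58 = 67.77 ≈ 67.8 mm.

PW ≈ 67.8 mm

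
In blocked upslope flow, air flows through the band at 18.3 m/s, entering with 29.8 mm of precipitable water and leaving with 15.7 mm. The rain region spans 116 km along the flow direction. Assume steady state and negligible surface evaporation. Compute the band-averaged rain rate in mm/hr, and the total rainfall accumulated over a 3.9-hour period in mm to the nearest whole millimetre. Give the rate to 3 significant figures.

R ≈ 8.01 mm/hr; total ≈ 31 mm

Column moisture flux per unit crosswind length is F = V × PW.
Inflow: F_in = 18.3 × 29.8 = 545.34 mm·m/s
Outflow: F_out = 18.3 × 15.7 = 287.31 mm·m/s
Steady-state rate R = (F_in − F_out)/L = (545.34 − 287.31) / 116000 m = 2.224e-03 mm/s.
R = 2.224e-03 × 3600 = 8.01 mm/hr.
Over 3.9 h: total = 8.01 × 3.9 = 31.239 ≈ 31 mm.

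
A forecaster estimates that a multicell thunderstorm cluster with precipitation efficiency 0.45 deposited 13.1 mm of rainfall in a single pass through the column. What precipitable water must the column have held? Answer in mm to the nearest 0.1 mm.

PW = rainfall / ε = 13.1 / 0.45 = 29.1 mm.

PW ≈ 29.1 mm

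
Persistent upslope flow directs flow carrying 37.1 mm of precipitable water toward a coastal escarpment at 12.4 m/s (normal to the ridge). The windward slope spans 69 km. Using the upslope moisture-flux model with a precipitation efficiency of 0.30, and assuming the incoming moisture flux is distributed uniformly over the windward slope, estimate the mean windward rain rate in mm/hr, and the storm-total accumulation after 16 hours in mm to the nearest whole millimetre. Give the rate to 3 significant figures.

R ≈ 7.20 mm/hr; total ≈ 115 mm

Incoming column moisture flux per unit ridge length: F = V × PW = 12.4 × 37.1 = 460.04 mm·m/s.
Spread over the 69 km slope with efficiency ε = 0.30: R = ε·F/W = 0.30 × 460.04 / 69000 m = 2.000e-03 mm/s.
R = 2.000e-03 × 3600 = 7.20 mm/hr.
Over 16 h: total = 7.20 × 16 = 115.2 ≈ 115 mm.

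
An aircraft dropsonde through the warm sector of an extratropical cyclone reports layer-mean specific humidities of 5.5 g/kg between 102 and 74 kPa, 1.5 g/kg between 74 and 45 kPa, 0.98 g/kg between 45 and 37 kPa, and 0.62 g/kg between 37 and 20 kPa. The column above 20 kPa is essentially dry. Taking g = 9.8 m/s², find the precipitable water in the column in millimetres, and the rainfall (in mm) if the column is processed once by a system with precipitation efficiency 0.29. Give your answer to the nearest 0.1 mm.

Precipitable water is the column-integrated vapour mass per unit area: PW = (1/g) Σ q̄ Δp, with q in kg/kg and Δp in Pa (1 kg/m² of water = 1 mm).
Layer 102–74 kPa: Δp = 280 hPa = 28000 Pa, q̄ = 0.0055 kg/kg → 0.0055 × 28000 / 9.8 = 15.71 mm
Layer 74–45 kPa: Δp = 290 hPa = 29000 Pa, q̄ = 0.0015 kg/kg → 0.0015 × 29000 / 9.8 = 4.44 mm
Layer 45–37 kPa: Δp = 80 hPa = 8000 Pa, q̄ = 0.00098 kg/kg → 0.00098 × 8000 / 9.8 = 0.80 mm
Layer 37–20 kPa: Δp = 170 hPa = 17000 Pa, q̄ = 0.00062 kg/kg → 0.00062 × 17000 / 9.8 = 1.08 mm
PW = 15.71 + 4.44 + 0.80 + 1.08 = 22.03 ≈ 22.0 mm.
Rainfall = ε × PW = 0.29 × 22.0 = 6.4 mm.

PW ≈ 22.0 mm; rainfall ≈ 6.4 mm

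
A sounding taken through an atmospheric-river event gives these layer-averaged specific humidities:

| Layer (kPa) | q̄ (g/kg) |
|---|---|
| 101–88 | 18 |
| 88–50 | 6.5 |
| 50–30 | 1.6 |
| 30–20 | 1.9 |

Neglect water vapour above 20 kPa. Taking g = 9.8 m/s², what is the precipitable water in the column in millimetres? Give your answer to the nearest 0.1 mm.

Precipitable water is the column-integrated vapour mass per unit area: PW = (1/g) Σ q̄ Δp, with q in kg/kg and Δp in Pa (1 kg/m² of water = 1 mm).
Layer 101–88 kPa: Δp = 130 hPa = 13000 Pa, q̄ = 0.018 kg/kg → 0.018 × 13000 / 9.8 = 23.88 mm
Layer 88–50 kPa: Δp = 380 hPa = 38000 Pa, q̄ = 0.0065 kg/kg → 0.0065 × 38000 / 9.8 = 25.20 mm
Layer 50–30 kPa: Δp = 200 hPa = 20000 Pa, q̄ = 0.0016 kg/kg → 0.0016 × 20000 / 9.8 = 3.27 mm
Layer 30–20 kPa: Δp = 100 hPa = 10000 Pa, q̄ = 0.0019 kg/kg → 0.0019 × 10000 / 9.8 = 1.94 mm
PW = 23.88 + 25.20 + 3.27 + 1.94 = 54.29 ≈ 54.3 mm.

PW ≈ 54.3 mm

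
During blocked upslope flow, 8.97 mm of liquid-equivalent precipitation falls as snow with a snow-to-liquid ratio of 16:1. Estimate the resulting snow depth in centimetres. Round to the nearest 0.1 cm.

snow depth ≈ 14.4 cm

Snow depth = liquid × ratio = 8.97 mm × 16 = 143.52 mm = 14.4 cm.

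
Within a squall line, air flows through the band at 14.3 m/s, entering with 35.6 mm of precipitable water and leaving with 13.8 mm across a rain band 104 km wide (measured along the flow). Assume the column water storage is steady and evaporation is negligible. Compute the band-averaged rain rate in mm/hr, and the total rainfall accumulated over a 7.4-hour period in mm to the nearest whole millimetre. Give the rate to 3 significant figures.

R ≈ 10.8 mm/hr; total ≈ 80 mm

Column moisture flux per unit crosswind length is F = V × PW.
Inflow: F_in = 14.3 × 35.6 = 509.08 mm·m/s
Outflow: F_out = 14.3 × 13.8 = 197.34 mm·m/s
Steady-state rate R = (F_in − F_out)/L = (509.08 − 197.34) / 104000 m = 2.998e-03 mm/s.
R = 2.998e-03 × 3600 = 10.8 mm/hr.
Over 7.4 h: total = 10.8 × 7.4 = 79.92 ≈ 80 mm.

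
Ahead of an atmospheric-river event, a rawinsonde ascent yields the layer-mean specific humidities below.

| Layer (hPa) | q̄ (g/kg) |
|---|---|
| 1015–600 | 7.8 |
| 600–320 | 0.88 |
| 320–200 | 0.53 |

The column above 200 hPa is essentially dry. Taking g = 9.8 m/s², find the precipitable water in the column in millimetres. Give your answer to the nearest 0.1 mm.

Precipitable water is the column-integrated vapour mass per unit area: PW = (1/g) Σ q̄ Δp, with q in kg/kg and Δp in Pa (1 kg/m² of water = 1 mm).
Layer 1015–600 hPa: Δp = 415 hPa = 41500 Pa, q̄ = 0.0078 kg/kg → 0.0078 × 41500 / 9.8 = 33.03 mm
Layer 600–320 hPa: Δp = 280 hPa = 28000 Pa, q̄ = 0.00088 kg/kg → 0.00088 × 28000 / 9.8 = 2.51 mm
Layer 320–200 hPa: Δp = 120 hPa = 12000 Pa, q̄ = 0.00053 kg/kg → 0.00053 × 12000 / 9.8 = 0.65 mm
PW = 33.03 + 2.51 + 0.65 = 36.19 ≈ 36.2 mm.

PW ≈ 36.2 mm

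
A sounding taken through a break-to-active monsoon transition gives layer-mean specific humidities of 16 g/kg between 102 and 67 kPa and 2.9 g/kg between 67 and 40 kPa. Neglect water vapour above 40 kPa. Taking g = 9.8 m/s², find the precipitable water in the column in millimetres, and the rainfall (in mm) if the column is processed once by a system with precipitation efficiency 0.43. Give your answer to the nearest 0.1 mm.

Precipitable water is the column-integrated vapour mass per unit area: PW = (1/g) Σ q̄ Δp, with q in kg/kg and Δp in Pa (1 kg/m² of water = 1 mm).
Layer 102–67 kPa: Δp = 350 hPa = 35000 Pa, q̄ = 0.016 kg/kg → 0.016 × 35000 / 9.8 = 57.14 mm
Layer 67–40 kPa: Δp = 270 hPa = 27000 Pa, q̄ = 0.0029 kg/kg → 0.0029 × 27000 / 9.8 = 7.99 mm
PW = 57.14 + 7.99 = 65.13 ≈ 65.1 mm.
Rainfall = ε × PW = 0.43 × 65.1 = 28.0 mm.

PW ≈ 65.1 mm; rainfall ≈ 28.0 mm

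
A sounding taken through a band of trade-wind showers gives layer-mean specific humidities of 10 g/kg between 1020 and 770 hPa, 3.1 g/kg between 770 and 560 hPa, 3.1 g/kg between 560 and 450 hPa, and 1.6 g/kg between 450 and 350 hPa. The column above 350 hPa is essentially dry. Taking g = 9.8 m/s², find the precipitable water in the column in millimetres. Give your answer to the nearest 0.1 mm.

Precipitable water is the column-integrated vapour mass per unit area: PW = (1/g) Σ q̄ Δp, with q in kg/kg and Δp in Pa (1 kg/m² of water = 1 mm).
Layer 1020–770 hPa: Δp = 250 hPa = 25000 Pa, q̄ = 0.01 kg/kg → 0.01 × 25000 / 9.8 = 25.51 mm
Layer 770–560 hPa: Δp = 210 hPa = 21000 Pa, q̄ = 0.0031 kg/kg → 0.0031 × 21000 / 9.8 = 6.64 mm
Layer 560–450 hPa: Δp = 110 hPa = 11000 Pa, q̄ = 0.0031 kg/kg → 0.0031 × 11000 / 9.8 = 3.48 mm
Layer 450–350 hPa: Δp = 100 hPa = 10000 Pa, q̄ = 0.0016 kg/kg → 0.0016 × 10000 / 9.8 = 1.63 mm
PW = 25.51 + 6.64 + 3.48 + 1.63 = 37.26 ≈ 37.3 mm.

PW ≈ 37.3 mm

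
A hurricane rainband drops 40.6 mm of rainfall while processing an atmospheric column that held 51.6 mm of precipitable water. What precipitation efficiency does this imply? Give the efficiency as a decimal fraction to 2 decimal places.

ε = rainfall / PW = 40.6 / 51.6 = 0.79.

ε ≈ 0.79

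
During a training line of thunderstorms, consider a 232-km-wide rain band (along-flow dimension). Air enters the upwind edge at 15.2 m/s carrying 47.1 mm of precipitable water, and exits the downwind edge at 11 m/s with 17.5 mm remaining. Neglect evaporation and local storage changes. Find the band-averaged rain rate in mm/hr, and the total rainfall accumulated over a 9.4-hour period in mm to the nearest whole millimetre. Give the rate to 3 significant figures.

Column moisture flux per unit crosswind length is F = V × PW.
Inflow: F_in = 15.2 × 47.1 = 715.92 mm·m/s
Outflow: F_out = 11 × 17.5 = 192.5 mm·m/s
Steady-state rate R = (F_in − F_out)/L = (715.92 − 192.5) / 232000 m = 2.256e-03 mm/s.
R = 2.256e-03 × 3600 = 8.12 mm/hr.
Over 9.4 h: total = 8.12 × 9.4 = 76.328 ≈ 76 mm.

R ≈ 8.12 mm/hr; total ≈ 76 mm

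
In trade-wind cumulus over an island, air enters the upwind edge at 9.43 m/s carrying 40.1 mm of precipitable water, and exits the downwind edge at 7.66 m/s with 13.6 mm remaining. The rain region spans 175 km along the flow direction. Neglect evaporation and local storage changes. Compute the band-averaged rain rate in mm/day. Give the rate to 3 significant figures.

R ≈ 135 mm/day

Column moisture flux per unit crosswind length is F = V × PW.
Inflow: F_in = 9.43 × 40.1 = 378.143 mm·m/s
Outflow: F_out = 7.66 × 13.6 = 104.176 mm·m/s
Steady-state rate R = (F_in − F_out)/L = (378.143 − 104.176) / 175000 m = 1.566e-03 mm/s.
R = 1.566e-03 × 3600 × 24 = 135 mm/day.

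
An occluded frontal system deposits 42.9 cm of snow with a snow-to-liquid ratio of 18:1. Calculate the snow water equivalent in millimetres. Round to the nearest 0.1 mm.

SWE = snow depth / ratio = 42.9 cm / 18 = 2.383 cm = 23.8 mm.

SWE ≈ 23.8 mm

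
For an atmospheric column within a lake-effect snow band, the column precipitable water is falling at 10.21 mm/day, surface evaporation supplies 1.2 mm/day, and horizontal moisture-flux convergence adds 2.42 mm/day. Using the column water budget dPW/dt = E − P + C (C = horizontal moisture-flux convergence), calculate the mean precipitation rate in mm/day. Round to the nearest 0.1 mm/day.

P ≈ 13.8 mm/day

dPW/dt = -10.21 mm/day.
P = E + C − dPW/dt = 1.2 + (2.42) − (-10.21) = 13.8 mm/day.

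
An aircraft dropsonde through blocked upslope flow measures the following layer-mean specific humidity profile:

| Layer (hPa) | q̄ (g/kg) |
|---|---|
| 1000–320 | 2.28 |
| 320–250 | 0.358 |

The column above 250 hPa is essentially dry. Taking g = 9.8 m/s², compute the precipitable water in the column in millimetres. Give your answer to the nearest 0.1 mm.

PW ≈ 16.1 mm

Precipitable water is the column-integrated vapour mass per unit area: PW = (1/g) Σ q̄ Δp, with q in kg/kg and Δp in Pa (1 kg/m² of water = 1 mm).
Layer 1000–320 hPa: Δp = 680 hPa = 68000 Pa, q̄ = 0.00228 kg/kg → 0.00228 × 68000 / 9.8 = 15.82 mm
Layer 320–250 hPa: Δp = 70 hPa = 7000 Pa, q̄ = 0.000358 kg/kg → 0.000358 × 7000 / 9.8 = 0.26 mm
PW = 15.82 + 0.26 = 16.08 ≈ 16.1 mm.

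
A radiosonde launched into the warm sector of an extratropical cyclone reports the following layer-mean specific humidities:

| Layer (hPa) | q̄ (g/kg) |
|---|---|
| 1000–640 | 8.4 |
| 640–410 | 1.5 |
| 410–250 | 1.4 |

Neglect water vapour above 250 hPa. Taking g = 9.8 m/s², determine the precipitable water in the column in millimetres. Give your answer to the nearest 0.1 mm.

Precipitable water is the column-integrated vapour mass per unit area: PW = (1/g) Σ q̄ Δp, with q in kg/kg and Δp in Pa (1 kg/m² of water = 1 mm).
Layer 1000–640 hPa: Δp = 360 hPa = 36000 Pa, q̄ = 0.0084 kg/kg → 0.0084 × 36000 / 9.8 = 30.86 mm
Layer 640–410 hPa: Δp = 230 hPa = 23000 Pa, q̄ = 0.0015 kg/kg → 0.0015 × 23000 / 9.8 = 3.52 mm
Layer 410–250 hPa: Δp = 160 hPa = 16000 Pa, q̄ = 0.0014 kg/kg → 0.0014 × 16000 / 9.8 = 2.29 mm
PW = 30.86 + 3.52 + 2.29 = 36.67 ≈ 36.7 mm.

PW ≈ 36.7 mm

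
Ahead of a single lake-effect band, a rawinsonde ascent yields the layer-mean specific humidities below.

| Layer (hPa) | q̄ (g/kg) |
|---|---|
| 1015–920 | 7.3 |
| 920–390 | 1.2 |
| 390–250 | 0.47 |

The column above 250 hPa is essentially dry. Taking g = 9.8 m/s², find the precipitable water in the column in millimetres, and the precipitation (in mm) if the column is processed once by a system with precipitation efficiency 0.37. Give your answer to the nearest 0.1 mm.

Precipitable water is the column-integrated vapour mass per unit area: PW = (1/g) Σ q̄ Δp, with q in kg/kg and Δp in Pa (1 kg/m² of water = 1 mm).
Layer 1015–920 hPa: Δp = 95 hPa = 9500 Pa, q̄ = 0.0073 kg/kg → 0.0073 × 9500 / 9.8 = 7.08 mm
Layer 920–390 hPa: Δp = 530 hPa = 53000 Pa, q̄ = 0.0012 kg/kg → 0.0012 × 53000 / 9.8 = 6.49 mm
Layer 390–250 hPa: Δp = 140 hPa = 14000 Pa, q̄ = 0.00047 kg/kg → 0.00047 × 14000 / 9.8 = 0.67 mm
PW = 7.08 + 6.49 + 0.67 = 14.24 ≈ 14.2 mm.
Precipitation = ε × PW = 0.37 × 14.2 = 5.3 mm.

PW ≈ 14.2 mm; precipitation ≈ 5.3 mm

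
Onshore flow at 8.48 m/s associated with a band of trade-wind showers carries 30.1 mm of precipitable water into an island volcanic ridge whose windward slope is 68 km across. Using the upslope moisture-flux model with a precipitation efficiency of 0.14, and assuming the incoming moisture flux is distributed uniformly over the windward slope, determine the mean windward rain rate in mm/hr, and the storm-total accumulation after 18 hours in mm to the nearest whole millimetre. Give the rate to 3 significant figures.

Incoming column moisture flux per unit ridge length: F = V × PW = 8.48 × 30.1 = 255.248 mm·m/s.
Spread over the 68 km slope with efficiency ε = 0.14: R = ε·F/W = 0.14 × 255.248 / 68000 m = 5.255e-04 mm/s.
R = 5.255e-04 × 3600 = 1.89 mm/hr.
Over 18 h: total = 1.89 × 18 = 34.02 ≈ 34 mm.

R ≈ 1.89 mm/hr; total ≈ 34 mm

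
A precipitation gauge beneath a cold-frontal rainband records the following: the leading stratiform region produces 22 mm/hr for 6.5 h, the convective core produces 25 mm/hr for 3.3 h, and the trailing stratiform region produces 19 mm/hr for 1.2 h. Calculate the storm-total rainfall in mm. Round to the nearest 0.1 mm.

total ≈ 248.3 mm

Total = Σ Rᵢ Δtᵢ = 22 × 6.5 + 25 × 3.3 + 19 × 1.2
      = 143 + 82.5 + 22.8 = 248.3 mm.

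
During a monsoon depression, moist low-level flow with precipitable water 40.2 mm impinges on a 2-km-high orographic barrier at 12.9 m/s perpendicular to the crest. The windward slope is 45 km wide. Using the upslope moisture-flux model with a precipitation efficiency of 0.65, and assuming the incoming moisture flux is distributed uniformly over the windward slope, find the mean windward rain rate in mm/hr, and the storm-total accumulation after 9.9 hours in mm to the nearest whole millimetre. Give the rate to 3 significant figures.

Incoming column moisture flux per unit ridge length: F = V × PW = 12.9 × 40.2 = 518.58 mm·m/s.
Spread over the 45 km slope with efficiency ε = 0.65: R = ε·F/W = 0.65 × 518.58 / 45000 m = 7.491e-03 mm/s.
R = 7.491e-03 × 3600 = 27.0 mm/hr.
Over 9.9 h: total = 27.0 × 9.9 = 267.3 ≈ 267 mm.

R ≈ 27.0 mm/hr; total ≈ 267 mm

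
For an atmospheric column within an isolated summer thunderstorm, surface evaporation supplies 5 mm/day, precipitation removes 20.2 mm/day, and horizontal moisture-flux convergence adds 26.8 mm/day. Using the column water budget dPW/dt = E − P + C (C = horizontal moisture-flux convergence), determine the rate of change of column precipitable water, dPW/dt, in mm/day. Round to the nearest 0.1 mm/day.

dPW/dt ≈ 11.6 mm/day

dPW/dt = E − P + C = 5 − 20.2 + (26.8) = 11.6 mm/day.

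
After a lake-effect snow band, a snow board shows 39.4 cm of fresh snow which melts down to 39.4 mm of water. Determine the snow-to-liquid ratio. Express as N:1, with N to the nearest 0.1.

ratio ≈ 10.0

Ratio = snow depth / SWE = 394 mm / 39.4 mm = 10.0, i.e. 10.0:1.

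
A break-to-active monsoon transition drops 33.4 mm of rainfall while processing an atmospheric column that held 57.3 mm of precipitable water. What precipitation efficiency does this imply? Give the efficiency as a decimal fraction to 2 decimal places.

ε = rainfall / PW = 33.4 / 57.3 = 0.58.

ε ≈ 0.58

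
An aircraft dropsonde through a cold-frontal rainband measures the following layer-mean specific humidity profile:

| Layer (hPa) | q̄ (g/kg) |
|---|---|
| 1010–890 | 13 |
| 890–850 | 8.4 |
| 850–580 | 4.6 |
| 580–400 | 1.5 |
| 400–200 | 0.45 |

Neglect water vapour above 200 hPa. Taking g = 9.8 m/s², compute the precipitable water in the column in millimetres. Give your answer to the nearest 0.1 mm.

PW ≈ 35.7 mm

Precipitable water is the column-integrated vapour mass per unit area: PW = (1/g) Σ q̄ Δp, with q in kg/kg and Δp in Pa (1 kg/m² of water = 1 mm).
Layer 1010–890 hPa: Δp = 120 hPa = 12000 Pa, q̄ = 0.013 kg/kg → 0.013 × 12000 / 9.8 = 15.92 mm
Layer 890–850 hPa: Δp = 40 hPa = 4000 Pa, q̄ = 0.0084 kg/kg → 0.0084 × 4000 / 9.8 = 3.43 mm
Layer 850–580 hPa: Δp = 270 hPa = 27000 Pa, q̄ = 0.0046 kg/kg → 0.0046 × 27000 / 9.8 = 12.67 mm
Layer 580–400 hPa: Δp = 180 hPa = 18000 Pa, q̄ = 0.0015 kg/kg → 0.0015 × 18000 / 9.8 = 2.76 mm
Layer 400–200 hPa: Δp = 200 hPa = 20000 Pa, q̄ = 0.00045 kg/kg → 0.00045 × 20000 / 9.8 = 0.92 mm
PW = 15.92 + 3.43 + 12.67 + 2.76 + 0.92 = 35.70 ≈ 35.7 mm.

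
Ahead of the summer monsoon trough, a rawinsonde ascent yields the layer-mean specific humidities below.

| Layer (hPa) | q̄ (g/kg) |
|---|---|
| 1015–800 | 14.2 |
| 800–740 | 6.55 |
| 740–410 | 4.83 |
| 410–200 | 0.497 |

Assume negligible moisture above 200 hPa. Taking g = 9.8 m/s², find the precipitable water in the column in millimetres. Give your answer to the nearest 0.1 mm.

Precipitable water is the column-integrated vapour mass per unit area: PW = (1/g) Σ q̄ Δp, with q in kg/kg and Δp in Pa (1 kg/m² of water = 1 mm).
Layer 1015–800 hPa: Δp = 215 hPa = 21500 Pa, q̄ = 0.0142 kg/kg → 0.0142 × 21500 / 9.8 = 31.15 mm
Layer 800–740 hPa: Δp = 60 hPa = 6000 Pa, q̄ = 0.00655 kg/kg → 0.00655 × 6000 / 9.8 = 4.01 mm
Layer 740–410 hPa: Δp = 330 hPa = 33000 Pa, q̄ = 0.00483 kg/kg → 0.00483 × 33000 / 9.8 = 16.26 mm
Layer 410–200 hPa: Δp = 210 hPa = 21000 Pa, q̄ = 0.000497 kg/kg → 0.000497 × 21000 / 9.8 = 1.06 mm
PW = 31.15 + 4.01 + 16.26 + 1.06 = 52.48 ≈ 52.5 mm.

PW ≈ 52.5 mm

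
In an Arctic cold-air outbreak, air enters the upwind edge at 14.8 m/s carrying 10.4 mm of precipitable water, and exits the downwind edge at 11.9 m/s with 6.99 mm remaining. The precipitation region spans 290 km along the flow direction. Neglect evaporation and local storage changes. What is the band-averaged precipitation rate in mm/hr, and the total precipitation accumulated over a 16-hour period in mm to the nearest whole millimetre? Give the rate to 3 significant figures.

R ≈ 0.878 mm/hr; total ≈ 14 mm

Column moisture flux per unit crosswind length is F = V × PW.
Inflow: F_in = 14.8 × 10.4 = 153.92 mm·m/s
Outflow: F_out = 11.9 × 6.99 = 83.181 mm·m/s
Steady-state rate R = (F_in − F_out)/L = (153.92 − 83.181) / 290000 m = 2.439e-04 mm/s.
R = 2.439e-04 × 3600 = 0.878 mm/hr.
Over 16 h: total = 0.878 × 16 = 14.048 ≈ 14 mm.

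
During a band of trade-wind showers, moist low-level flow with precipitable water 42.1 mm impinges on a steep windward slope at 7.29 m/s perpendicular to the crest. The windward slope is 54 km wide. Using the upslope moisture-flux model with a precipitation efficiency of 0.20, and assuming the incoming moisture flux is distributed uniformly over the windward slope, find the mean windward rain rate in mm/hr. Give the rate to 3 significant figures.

R ≈ 4.09 mm/hr

Incoming column moisture flux per unit ridge length: F = V × PW = 7.29 × 42.1 = 306.909 mm·m/s.
Spread over the 54 km slope with efficiency ε = 0.20: R = ε·F/W = 0.20 × 306.909 / 54000 m = 1.137e-03 mm/s.
R = 1.137e-03 × 3600 = 4.09 mm/hr.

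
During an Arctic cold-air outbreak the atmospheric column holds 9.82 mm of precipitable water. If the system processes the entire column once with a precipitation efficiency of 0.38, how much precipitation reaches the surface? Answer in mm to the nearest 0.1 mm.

precipitation ≈ 3.7 mm

Precipitation = ε × PW = 0.38 × 9.82 = 3.7 mm.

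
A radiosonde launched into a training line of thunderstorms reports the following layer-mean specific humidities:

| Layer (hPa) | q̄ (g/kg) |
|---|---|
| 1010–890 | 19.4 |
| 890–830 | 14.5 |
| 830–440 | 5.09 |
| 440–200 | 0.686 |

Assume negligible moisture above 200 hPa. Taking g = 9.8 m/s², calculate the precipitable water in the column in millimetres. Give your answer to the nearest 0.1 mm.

Precipitable water is the column-integrated vapour mass per unit area: PW = (1/g) Σ q̄ Δp, with q in kg/kg and Δp in Pa (1 kg/m² of water = 1 mm).
Layer 1010–890 hPa: Δp = 120 hPa = 12000 Pa, q̄ = 0.0194 kg/kg → 0.0194 × 12000 / 9.8 = 23.76 mm
Layer 890–830 hPa: Δp = 60 hPa = 6000 Pa, q̄ = 0.0145 kg/kg → 0.0145 × 6000 / 9.8 = 8.88 mm
Layer 830–440 hPa: Δp = 390 hPa = 39000 Pa, q̄ = 0.00509 kg/kg → 0.00509 × 39000 / 9.8 = 20.26 mm
Layer 440–200 hPa: Δp = 240 hPa = 24000 Pa, q̄ = 0.000686 kg/kg → 0.000686 × 24000 / 9.8 = 1.68 mm
PW = 23.76 + 8.88 + 20.26 + 1.68 = 54.58 ≈ 54.6 mm.

PW ≈ 54.6 mm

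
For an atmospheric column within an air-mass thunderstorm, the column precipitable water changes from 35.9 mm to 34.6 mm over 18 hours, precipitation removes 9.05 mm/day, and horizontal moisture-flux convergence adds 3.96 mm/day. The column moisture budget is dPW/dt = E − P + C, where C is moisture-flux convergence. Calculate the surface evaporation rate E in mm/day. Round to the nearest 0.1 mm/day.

E ≈ 3.4 mm/day

dPW/dt = (34.6 − 35.9) mm / (18/24 day) = -1.733 mm/day.
E = dPW/dt + P − C = (-1.733) + 9.05 − (3.96) = 3.4 mm/day.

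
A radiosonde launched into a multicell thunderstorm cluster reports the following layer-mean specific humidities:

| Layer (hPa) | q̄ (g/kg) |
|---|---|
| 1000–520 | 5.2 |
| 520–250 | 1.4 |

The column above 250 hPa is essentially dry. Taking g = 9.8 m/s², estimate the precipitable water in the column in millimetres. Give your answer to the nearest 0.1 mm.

Precipitable water is the column-integrated vapour mass per unit area: PW = (1/g) Σ q̄ Δp, with q in kg/kg and Δp in Pa (1 kg/m² of water = 1 mm).
Layer 1000–520 hPa: Δp = 480 hPa = 48000 Pa, q̄ = 0.0052 kg/kg → 0.0052 × 48000 / 9.8 = 25.47 mm
Layer 520–250 hPa: Δp = 270 hPa = 27000 Pa, q̄ = 0.0014 kg/kg → 0.0014 × 27000 / 9.8 = 3.86 mm
PW = 25.47 + 3.86 = 29.33 ≈ 29.3 mm.

PW ≈ 29.3 mm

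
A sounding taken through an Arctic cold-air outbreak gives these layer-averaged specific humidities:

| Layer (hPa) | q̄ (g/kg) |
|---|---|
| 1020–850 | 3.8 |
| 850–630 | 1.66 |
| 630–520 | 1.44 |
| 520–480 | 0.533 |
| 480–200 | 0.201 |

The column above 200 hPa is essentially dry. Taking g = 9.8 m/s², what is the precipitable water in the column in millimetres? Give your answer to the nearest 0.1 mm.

PW ≈ 12.7 mm

Precipitable water is the column-integrated vapour mass per unit area: PW = (1/g) Σ q̄ Δp, with q in kg/kg and Δp in Pa (1 kg/m² of water = 1 mm).
Layer 1020–850 hPa: Δp = 170 hPa = 17000 Pa, q̄ = 0.0038 kg/kg → 0.0038 × 17000 / 9.8 = 6.59 mm
Layer 850–630 hPa: Δp = 220 hPa = 22000 Pa, q̄ = 0.00166 kg/kg → 0.00166 × 22000 / 9.8 = 3.73 mm
Layer 630–520 hPa: Δp = 110 hPa = 11000 Pa, q̄ = 0.00144 kg/kg → 0.00144 × 11000 / 9.8 = 1.62 mm
Layer 520–480 hPa: Δp = 40 hPa = 4000 Pa, q̄ = 0.000533 kg/kg → 0.000533 × 4000 / 9.8 = 0.22 mm
Layer 480–200 hPa: Δp = 280 hPa = 28000 Pa, q̄ = 0.000201 kg/kg → 0.000201 × 28000 / 9.8 = 0.57 mm
PW = 6.59 + 3.73 + 1.62 + 0.22 + 0.57 = 12.73 ≈ 12.7 mm.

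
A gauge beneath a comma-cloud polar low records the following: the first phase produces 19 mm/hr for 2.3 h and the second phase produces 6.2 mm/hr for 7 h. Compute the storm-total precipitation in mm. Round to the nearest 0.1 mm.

Total = Σ Rᵢ Δtᵢ = 19 × 2.3 + 6.2 × 7
      = 43.7 + 43.4 = 87.1 mm.

total ≈ 87.1 mm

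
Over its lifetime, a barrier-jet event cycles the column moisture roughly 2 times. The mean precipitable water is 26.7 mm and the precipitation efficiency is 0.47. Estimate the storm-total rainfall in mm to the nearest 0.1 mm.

rainfall ≈ 25.1 mm

Each cycle deposits ε × PW = 0.47 × 26.7 = 12.549 mm.
Over 2 cycles: 2 × 12.549 = 25.1 mm.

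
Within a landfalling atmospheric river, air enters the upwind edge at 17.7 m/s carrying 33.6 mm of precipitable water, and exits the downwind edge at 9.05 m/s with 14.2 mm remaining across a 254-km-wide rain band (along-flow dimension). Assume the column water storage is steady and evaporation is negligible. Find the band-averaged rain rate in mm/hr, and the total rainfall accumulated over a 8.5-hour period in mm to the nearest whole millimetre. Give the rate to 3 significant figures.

Column moisture flux per unit crosswind length is F = V × PW.
Inflow: F_in = 17.7 × 33.6 = 594.72 mm·m/s
Outflow: F_out = 9.05 × 14.2 = 128.51 mm·m/s
Steady-state rate R = (F_in − F_out)/L = (594.72 − 128.51) / 254000 m = 1.835e-03 mm/s.
R = 1.835e-03 × 3600 = 6.61 mm/hr.
Over 8.5 h: total = 6.61 × 8.5 = 56.185 ≈ 56 mm.

R ≈ 6.61 mm/hr; total ≈ 56 mm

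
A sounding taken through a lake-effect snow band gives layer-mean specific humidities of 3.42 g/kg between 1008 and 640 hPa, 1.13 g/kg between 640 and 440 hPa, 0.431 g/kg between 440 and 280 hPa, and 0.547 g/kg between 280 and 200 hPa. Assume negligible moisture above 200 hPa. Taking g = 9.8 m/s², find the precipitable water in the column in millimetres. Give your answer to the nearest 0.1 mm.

Precipitable water is the column-integrated vapour mass per unit area: PW = (1/g) Σ q̄ Δp, with q in kg/kg and Δp in Pa (1 kg/m² of water = 1 mm).
Layer 1008–640 hPa: Δp = 368 hPa = 36800 Pa, q̄ = 0.00342 kg/kg → 0.00342 × 36800 / 9.8 = 12.84 mm
Layer 640–440 hPa: Δp = 200 hPa = 20000 Pa, q̄ = 0.00113 kg/kg → 0.00113 × 20000 / 9.8 = 2.31 mm
Layer 440–280 hPa: Δp = 160 hPa = 16000 Pa, q̄ = 0.000431 kg/kg → 0.000431 × 16000 / 9.8 = 0.70 mm
Layer 280–200 hPa: Δp = 80 hPa = 8000 Pa, q̄ = 0.000547 kg/kg → 0.000547 × 8000 / 9.8 = 0.45 mm
PW = 12.84 + 2.31 + 0.70 + 0.45 = 16.30 ≈ 16.3 mm.

PW ≈ 16.3 mm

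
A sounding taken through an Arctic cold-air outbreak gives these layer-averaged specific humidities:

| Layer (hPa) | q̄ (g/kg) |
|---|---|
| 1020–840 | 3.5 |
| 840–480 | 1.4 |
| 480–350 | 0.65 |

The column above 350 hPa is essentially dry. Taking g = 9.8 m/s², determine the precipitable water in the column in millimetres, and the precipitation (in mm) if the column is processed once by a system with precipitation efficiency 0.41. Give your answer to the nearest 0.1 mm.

PW ≈ 12.4 mm; precipitation ≈ 5.1 mm

Precipitable water is the column-integrated vapour mass per unit area: PW = (1/g) Σ q̄ Δp, with q in kg/kg and Δp in Pa (1 kg/m² of water = 1 mm).
Layer 1020–840 hPa: Δp = 180 hPa = 18000 Pa, q̄ = 0.0035 kg/kg → 0.0035 × 18000 / 9.8 = 6.43 mm
Layer 840–480 hPa: Δp = 360 hPa = 36000 Pa, q̄ = 0.0014 kg/kg → 0.0014 × 36000 / 9.8 = 5.14 mm
Layer 480–350 hPa: Δp = 130 hPa = 13000 Pa, q̄ = 0.00065 kg/kg → 0.00065 × 13000 / 9.8 = 0.86 mm
PW = 6.43 + 5.14 + 0.86 = 12.43 ≈ 12.4 mm.
Precipitation = ε × PW = 0.41 × 12.4 = 5.1 mm.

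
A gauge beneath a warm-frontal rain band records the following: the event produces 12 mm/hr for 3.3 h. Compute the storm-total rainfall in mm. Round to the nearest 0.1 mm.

Total = Σ Rᵢ Δtᵢ = 12 × 3.3
      = 39.6 = 39.6 mm.

total ≈ 39.6 mm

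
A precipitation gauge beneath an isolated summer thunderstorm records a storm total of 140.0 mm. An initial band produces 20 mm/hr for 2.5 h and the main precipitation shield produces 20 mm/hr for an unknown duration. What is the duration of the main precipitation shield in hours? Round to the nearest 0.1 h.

Known phases: 20 × 2.5 = 50 mm.
Remaining depth = 140.0 − 50 = 90 mm.
Duration = 90 / 20 = 4.5 h.

duration ≈ 4.5 h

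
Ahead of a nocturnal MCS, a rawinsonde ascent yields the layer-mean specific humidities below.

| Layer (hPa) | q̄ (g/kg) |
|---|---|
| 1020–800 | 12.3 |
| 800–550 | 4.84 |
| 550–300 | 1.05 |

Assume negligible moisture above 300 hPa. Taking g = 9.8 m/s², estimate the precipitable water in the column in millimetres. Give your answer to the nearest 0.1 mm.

PW ≈ 42.6 mm

Precipitable water is the column-integrated vapour mass per unit area: PW = (1/g) Σ q̄ Δp, with q in kg/kg and Δp in Pa (1 kg/m² of water = 1 mm).
Layer 1020–800 hPa: Δp = 220 hPa = 22000 Pa, q̄ = 0.0123 kg/kg → 0.0123 × 22000 / 9.8 = 27.61 mm
Layer 800–550 hPa: Δp = 250 hPa = 25000 Pa, q̄ = 0.00484 kg/kg → 0.00484 × 25000 / 9.8 = 12.35 mm
Layer 550–300 hPa: Δp = 250 hPa = 25000 Pa, q̄ = 0.00105 kg/kg → 0.00105 × 25000 / 9.8 = 2.68 mm
PW = 27.61 + 12.35 + 2.68 = 42.64 ≈ 42.6 mm.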